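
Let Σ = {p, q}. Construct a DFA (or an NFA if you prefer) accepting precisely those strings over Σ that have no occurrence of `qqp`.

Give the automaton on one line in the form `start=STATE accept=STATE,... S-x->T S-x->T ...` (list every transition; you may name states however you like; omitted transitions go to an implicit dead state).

This is the complement of 'contains `qqp`'. Use the same substring-matching states — S0 through S3 holding how much of `qqp` has just been matched — but flip the accepting set: everything except the trap S3 accepts.
With 4 states:
        p   q  
>* S0   S0  S1 
 * S1   S0  S2 
 * S2   S3  S2 
   S3   S3  S3 
(> = start, * = accepting)

start=S0 accept=S0,S1,S2 S0-p->S0 S0-q->S1 S1-p->S0 S1-q->S2 S2-p->S3 S2-q->S2 S3-p->S3 S3-q->S3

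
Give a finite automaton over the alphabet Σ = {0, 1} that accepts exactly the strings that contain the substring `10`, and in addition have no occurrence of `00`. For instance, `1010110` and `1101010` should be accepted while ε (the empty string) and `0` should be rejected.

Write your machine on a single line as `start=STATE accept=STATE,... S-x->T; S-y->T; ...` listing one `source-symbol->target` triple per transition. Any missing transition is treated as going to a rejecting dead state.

Build one automaton per condition and run them in lockstep. One (3 states) tracks whether and how much of `10` has been seen; the other (3 states) tracks partial matches of the forbidden pattern `00`. Each combined state is a pair, one component from each; accept when both components accept. Minimizing collapses redundant product states.
6 states suffice.
        0   1  
>  s0   s1  s2 
   s1   s3  s2 
   s2   s4  s2 
   s3   s3  s3 
 * s4   s3  s5 
 * s5   s4  s5 
(> = start, * = accepting)

start=s0; accept=s4,s5; s0-0->s1; s0-1->s2; s1-0->s3; s1-1->s2; s2-0->s4; s2-1->s2; s3-0->s3; s3-1->s3; s4-0->s3; s4-1->s5; s5-0->s4; s5-1->s5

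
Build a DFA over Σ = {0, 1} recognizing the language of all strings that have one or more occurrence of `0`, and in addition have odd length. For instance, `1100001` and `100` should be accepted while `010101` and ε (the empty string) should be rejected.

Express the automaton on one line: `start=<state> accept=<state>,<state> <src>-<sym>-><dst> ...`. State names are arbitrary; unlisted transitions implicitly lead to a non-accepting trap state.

Handle the two conditions separately and then intersect. One (3 states) tracks the count of `0`s, saturating at 2; the other (2 states) tracks the input length modulo 2. Each combined state is a pair, one component from each; accept when both components accept. Minimizing collapses redundant product states.
4 states suffice.
        0   1  
>  q0   q1  q2 
 * q1   q3  q3 
   q2   q3  q0 
   q3   q1  q1 
(> = start, * = accepting)

start=q0 accept=q1 q0-0->q1 q0-1->q2 q1-0->q3 q1-1->q3 q2-0->q3 q2-1->q0 q3-0->q1 q3-1->q1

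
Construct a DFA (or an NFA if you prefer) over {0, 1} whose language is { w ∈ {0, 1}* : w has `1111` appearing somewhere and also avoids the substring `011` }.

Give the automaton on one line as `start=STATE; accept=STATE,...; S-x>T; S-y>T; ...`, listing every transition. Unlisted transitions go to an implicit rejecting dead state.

Build one automaton per condition and run them in lockstep. The first has 5 states tracking whether and how much of `1111` has been seen; the second has 4 states tracking partial matches of the forbidden pattern `011`. A product state is a pair (one from each), accepting exactly when both do. After merging equivalent states the machine shrinks.
       0  1 
>  A   B  C 
   B   B  B 
   C   B  D 
   D   B  E 
   E   B  F 
 * F   G  F 
 * G   G  H 
 * H   G  B 
(> = start, * = accepting)

start=A; accept=F,G,H; A-0>B; A-1>C; B-0>B; B-1>B; C-0>B; C-1>D; D-0>B; D-1>E; E-0>B; E-1>F; F-0>G; F-1>F; G-0>G; G-1>H; H-0>G; H-1>B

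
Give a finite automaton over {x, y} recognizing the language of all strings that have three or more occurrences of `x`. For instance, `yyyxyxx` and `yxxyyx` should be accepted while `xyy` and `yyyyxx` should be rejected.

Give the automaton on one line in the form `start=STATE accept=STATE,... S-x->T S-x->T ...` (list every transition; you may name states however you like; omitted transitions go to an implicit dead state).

start=A accept=D,E A-x->B A-y->A B-x->C B-y->B C-x->D C-y->C D-x->E D-y->D E-x->E E-y->E

Only the number of `x`s matters, and only up to 4. Make a chain A → B → C → D → E advanced by each `x` (with E absorbing); every other symbol self-loops. The accepting set is {D, E}.
5 states suffice.
       x  y 
>  A   B  A 
   B   C  B 
   C   D  C 
 * D   E  D 
 * E   E  E 
(> = start, * = accepting)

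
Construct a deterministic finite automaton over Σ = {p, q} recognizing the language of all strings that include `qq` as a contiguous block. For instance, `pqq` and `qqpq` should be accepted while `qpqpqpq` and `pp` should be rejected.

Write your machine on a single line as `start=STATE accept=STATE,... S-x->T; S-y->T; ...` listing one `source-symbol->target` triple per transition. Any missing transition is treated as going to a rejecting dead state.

States A..B record the length of the longest prefix of `qq` that matches the current input suffix. Reaching C means `qq` has been seen, and we stay there forever. Accept from C.
With 3 states:
       p  q 
>  A   A  B 
   B   A  C 
 * C   C  C 
(> = start, * = accepting)

start=A; accept=C; A-p->A; A-q->B; B-p->A; B-q->C; C-p->C; C-q->C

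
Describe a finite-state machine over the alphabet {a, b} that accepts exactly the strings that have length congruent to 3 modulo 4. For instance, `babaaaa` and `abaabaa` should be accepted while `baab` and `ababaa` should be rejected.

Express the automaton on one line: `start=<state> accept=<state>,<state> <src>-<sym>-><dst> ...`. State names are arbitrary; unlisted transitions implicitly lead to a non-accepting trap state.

Only the length mod 4 matters, so use a 4-cycle: from any state, every input symbol moves to the next state, wrapping s3 back to s0. Mark s3 accepting.
A 4-state machine:
        a   b  
>  s0   s1  s1 
   s1   s2  s2 
   s2   s3  s3 
 * s3   s0  s0 
(> = start, * = accepting)

start=s0 accept=s3 s0-a->s1 s0-b->s1 s1-a->s2 s1-b->s2 s2-a->s3 s2-b->s3 s3-a->s0 s3-b->s0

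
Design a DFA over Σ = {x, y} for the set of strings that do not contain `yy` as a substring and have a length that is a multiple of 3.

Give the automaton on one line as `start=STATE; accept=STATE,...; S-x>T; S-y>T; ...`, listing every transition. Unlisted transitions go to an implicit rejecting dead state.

start=q0; accept=q0,q6; q0-x>q1; q0-y>q2; q1-x>q3; q1-y>q4; q2-x>q3; q2-y>q5; q3-x>q0; q3-y>q6; q4-x>q0; q4-y>q5; q5-x>q5; q5-y>q5; q6-x>q1; q6-y>q5

Build one automaton per condition and run them in lockstep. The first has 3 states tracking partial matches of the forbidden pattern `yy`; the second has 3 states tracking the input length modulo 3. A product state is a pair (one from each), accepting exactly when both do. Minimizing collapses redundant product states.
With 7 states:
        x   y  
>* q0   q1  q2 
   q1   q3  q4 
   q2   q3  q5 
   q3   q0  q6 
   q4   q0  q5 
   q5   q5  q5 
 * q6   q1  q5 
(> = start, * = accepting)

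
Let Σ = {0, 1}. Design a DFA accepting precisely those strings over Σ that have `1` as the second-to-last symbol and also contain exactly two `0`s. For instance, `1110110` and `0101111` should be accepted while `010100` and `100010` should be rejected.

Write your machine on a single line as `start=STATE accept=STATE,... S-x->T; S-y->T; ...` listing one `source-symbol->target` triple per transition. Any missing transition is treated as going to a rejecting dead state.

Handle the two conditions separately and then intersect. The first has 7 states tracking the last 2 symbols read; the second has 4 states tracking the count of `0`s, saturating at 3. A product state is a pair (one from each), accepting exactly when both do. Equivalent product states are then merged.
An 8-state machine:
        0   1  
>  S0   S1  S0 
   S1   S2  S3 
   S2   S4  S5 
   S3   S6  S3 
   S4   S4  S4 
   S5   S4  S7 
 * S6   S4  S5 
 * S7   S4  S7 
(> = start, * = accepting)

start=S0; accept=S6,S7; S0-0->S1; S0-1->S0; S1-0->S2; S1-1->S3; S2-0->S4; S2-1->S5; S3-0->S6; S3-1->S3; S4-0->S4; S4-1->S4; S5-0->S4; S5-1->S7; S6-0->S4; S6-1->S5; S7-0->S4; S7-1->S7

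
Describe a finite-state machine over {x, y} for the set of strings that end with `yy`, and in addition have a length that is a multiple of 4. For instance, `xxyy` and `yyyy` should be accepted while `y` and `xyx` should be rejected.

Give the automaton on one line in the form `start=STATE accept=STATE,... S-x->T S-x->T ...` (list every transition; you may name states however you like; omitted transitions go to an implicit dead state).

start=S0 accept=S5 S0-x->S1 S0-y->S1 S1-x->S2 S1-y->S2 S2-x->S3 S2-y->S4 S3-x->S0 S3-y->S0 S4-x->S0 S4-y->S5 S5-x->S1 S5-y->S1

Build one automaton per condition and run them in lockstep. One (3 states) tracks how much of the suffix `yy` has currently been matched; the other (4 states) tracks the input length modulo 4. Each combined state is a pair, one component from each; accept when both components accept. Equivalent product states are then merged.
With 6 states:
        x   y  
>  S0   S1  S1 
   S1   S2  S2 
   S2   S3  S4 
   S3   S0  S0 
   S4   S0  S5 
 * S5   S1  S1 
(> = start, * = accepting)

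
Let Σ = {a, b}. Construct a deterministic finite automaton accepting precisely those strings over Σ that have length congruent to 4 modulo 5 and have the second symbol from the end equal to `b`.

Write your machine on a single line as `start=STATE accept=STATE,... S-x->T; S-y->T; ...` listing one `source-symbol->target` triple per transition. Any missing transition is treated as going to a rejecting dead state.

Handle the two conditions separately and then intersect. The first has 5 states tracking the input length modulo 5; the second has 7 states tracking the last 2 symbols read. A product state is a pair (one from each), accepting exactly when both do. After merging equivalent states the machine shrinks.
        a   b  
>  q0   q1  q1 
   q1   q2  q2 
   q2   q3  q4 
   q3   q5  q5 
   q4   q6  q6 
   q5   q0  q0 
 * q6   q0  q0 
(> = start, * = accepting)

start=q0; accept=q6; q0-a->q1; q0-b->q1; q1-a->q2; q1-b->q2; q2-a->q3; q2-b->q4; q3-a->q5; q3-b->q5; q4-a->q6; q4-b->q6; q5-a->q0; q5-b->q0; q6-a->q0; q6-b->q0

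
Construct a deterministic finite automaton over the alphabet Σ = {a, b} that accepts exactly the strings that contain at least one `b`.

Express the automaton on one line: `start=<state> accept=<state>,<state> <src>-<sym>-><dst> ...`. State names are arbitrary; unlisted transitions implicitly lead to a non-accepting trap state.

start=s0 accept=s1,s2 s0-a->s0 s0-b->s1 s1-a->s1 s1-b->s2 s2-a->s2 s2-b->s2

Only the number of `b`s matters, and only up to 2. Make a chain s0 → s1 → s2 advanced by each `b` (with s2 absorbing); every other symbol self-loops. The accepting set is {s1, s2}.
With 3 states:
        a   b  
>  s0   s0  s1 
 * s1   s1  s2 
 * s2   s2  s2 
(> = start, * = accepting)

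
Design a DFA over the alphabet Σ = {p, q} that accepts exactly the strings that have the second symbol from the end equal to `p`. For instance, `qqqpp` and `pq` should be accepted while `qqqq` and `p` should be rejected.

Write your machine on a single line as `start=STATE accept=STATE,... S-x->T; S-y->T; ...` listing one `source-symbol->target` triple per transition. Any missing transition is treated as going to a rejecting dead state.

start=S0; accept=S3,S4; S0-p->S1; S0-q->S2; S1-p->S3; S1-q->S4; S2-p->S5; S2-q->S6; S3-p->S3; S3-q->S4; S4-p->S5; S4-q->S6; S5-p->S3; S5-q->S4; S6-p->S5; S6-q->S6

Because acceptance depends on a position counted from the end, the machine has to buffer the most recent 2 symbols. Make each state the string of the last up-to-2 symbols read; on input `x` shift the window left and append `x`. Accept when the buffered window has length 2 and begins with `p`.
        p   q  
>  S0   S1  S2 
   S1   S3  S4 
   S2   S5  S6 
 * S3   S3  S4 
 * S4   S5  S6 
   S5   S3  S4 
   S6   S5  S6 
(> = start, * = accepting)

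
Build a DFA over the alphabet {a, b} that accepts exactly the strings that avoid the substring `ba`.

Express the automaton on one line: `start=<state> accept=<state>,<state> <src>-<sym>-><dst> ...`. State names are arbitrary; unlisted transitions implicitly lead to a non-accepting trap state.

start=q0 accept=q0,q1 q0-a->q0 q0-b->q1 q1-a->q2 q1-b->q1 q2-a->q2 q2-b->q2

This is the complement of 'contains `ba`'. Use the same substring-matching states — q0 through q2 holding how much of `ba` has just been matched — but flip the accepting set: everything except the trap q2 accepts.
With 3 states:
        a   b  
>* q0   q0  q1 
 * q1   q2  q1 
   q2   q2  q2 
(> = start, * = accepting)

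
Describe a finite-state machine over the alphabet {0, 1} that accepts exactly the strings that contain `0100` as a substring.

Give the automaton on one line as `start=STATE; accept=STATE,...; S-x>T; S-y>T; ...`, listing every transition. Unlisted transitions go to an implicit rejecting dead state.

States s0..s3 record the length of the longest prefix of `0100` that matches the current input suffix. Reaching s4 means `0100` has been seen, and we stay there forever. Accept from s4.
        0   1  
>  s0   s1  s0 
   s1   s1  s2 
   s2   s3  s0 
   s3   s4  s2 
 * s4   s4  s4 
(> = start, * = accepting)

start=s0; accept=s4; s0-0>s1; s0-1>s0; s1-0>s1; s1-1>s2; s2-0>s3; s2-1>s0; s3-0>s4; s3-1>s2; s4-0>s4; s4-1>s4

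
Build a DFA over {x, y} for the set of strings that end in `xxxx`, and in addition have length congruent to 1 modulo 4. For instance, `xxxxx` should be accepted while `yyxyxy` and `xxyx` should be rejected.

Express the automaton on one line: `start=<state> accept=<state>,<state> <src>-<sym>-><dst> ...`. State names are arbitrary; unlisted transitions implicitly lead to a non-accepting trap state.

start=s0 accept=s7 s0-x->s1 s0-y->s1 s1-x->s2 s1-y->s3 s2-x->s4 s2-y->s5 s3-x->s5 s3-y->s5 s4-x->s6 s4-y->s0 s5-x->s0 s5-y->s0 s6-x->s7 s6-y->s1 s7-x->s2 s7-y->s3

Build one automaton per condition and run them in lockstep. One (5 states) tracks how much of the suffix `xxxx` has currently been matched; the other (4 states) tracks the input length modulo 4. Each combined state is a pair, one component from each; accept when both components accept. After merging equivalent states the machine shrinks.
With 8 states:
        x   y  
>  s0   s1  s1 
   s1   s2  s3 
   s2   s4  s5 
   s3   s5  s5 
   s4   s6  s0 
   s5   s0  s0 
   s6   s7  s1 
 * s7   s2  s3 
(> = start, * = accepting)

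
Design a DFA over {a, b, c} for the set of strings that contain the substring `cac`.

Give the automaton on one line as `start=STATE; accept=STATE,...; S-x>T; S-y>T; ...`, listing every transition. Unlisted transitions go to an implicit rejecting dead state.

start=q0; accept=q3; q0-a>q0; q0-b>q0; q0-c>q1; q1-a>q2; q1-b>q0; q1-c>q1; q2-a>q0; q2-b>q0; q2-c>q3; q3-a>q3; q3-b>q3; q3-c>q3

States q0..q2 record the length of the longest prefix of `cac` that matches the current input suffix. Reaching q3 means `cac` has been seen, and we stay there forever. Accept from q3.
A 4-state machine:
        a   b   c  
>  q0   q0  q0  q1 
   q1   q2  q0  q1 
   q2   q0  q0  q3 
 * q3   q3  q3  q3 
(> = start, * = accepting)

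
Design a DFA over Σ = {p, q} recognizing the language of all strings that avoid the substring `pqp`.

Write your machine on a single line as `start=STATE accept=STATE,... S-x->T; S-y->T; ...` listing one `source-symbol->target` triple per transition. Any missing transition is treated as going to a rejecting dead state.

start=s0; accept=s0,s1,s2; s0-p->s1; s0-q->s0; s1-p->s1; s1-q->s2; s2-p->s3; s2-q->s0; s3-p->s3; s3-q->s3

Track partial matches of the forbidden pattern `pqp`. State s3 is a dead state reached once `pqp` has occurred; every other state accepts. s0 means no part of `pqp` is currently matched.
4 states suffice.
        p   q  
>* s0   s1  s0 
 * s1   s1  s2 
 * s2   s3  s0 
   s3   s3  s3 
(> = start, * = accepting)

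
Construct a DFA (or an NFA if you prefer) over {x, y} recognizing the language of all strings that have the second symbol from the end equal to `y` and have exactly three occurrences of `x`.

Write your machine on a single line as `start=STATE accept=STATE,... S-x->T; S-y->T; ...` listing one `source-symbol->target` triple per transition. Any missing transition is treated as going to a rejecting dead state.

Handle the two conditions separately and then intersect. The first has 7 states tracking the last 2 symbols read; the second has 5 states tracking the count of `x`s, saturating at 4. A product state is a pair (one from each), accepting exactly when both do.
A 19-state machine:
          x    y  
>  S0     S1   S2 
   S1     S3   S4 
   S2     S5   S6 
   S3     S7   S8 
   S4     S9  S10 
   S5     S3   S4 
   S6     S5   S6 
   S7    S11  S12 
   S8    S13  S14 
   S9     S7   S8 
   S10    S9  S10 
   S11   S11  S15 
   S12   S16  S17 
 * S13   S11  S12 
   S14   S13  S14 
   S15   S16  S18 
   S16   S11  S15 
 * S17   S16  S17 
   S18   S16  S18 
(> = start, * = accepting)

start=S0; accept=S13,S17; S0-x->S1; S0-y->S2; S1-x->S3; S1-y->S4; S2-x->S5; S2-y->S6; S3-x->S7; S3-y->S8; S4-x->S9; S4-y->S10; S5-x->S3; S5-y->S4; S6-x->S5; S6-y->S6; S7-x->S11; S7-y->S12; S8-x->S13; S8-y->S14; S9-x->S7; S9-y->S8; S10-x->S9; S10-y->S10; S11-x->S11; S11-y->S15; S12-x->S16; S12-y->S17; S13-x->S11; S13-y->S12; S14-x->S13; S14-y->S14; S15-x->S16; S15-y->S18; S16-x->S11; S16-y->S15; S17-x->S16; S17-y->S17; S18-x->S16; S18-y->S18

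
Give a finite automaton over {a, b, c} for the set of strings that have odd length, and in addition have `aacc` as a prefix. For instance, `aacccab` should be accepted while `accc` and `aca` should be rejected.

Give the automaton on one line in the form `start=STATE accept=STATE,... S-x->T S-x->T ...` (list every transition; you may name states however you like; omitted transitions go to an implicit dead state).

Handle the two conditions separately and then intersect. One (2 states) tracks the input length modulo 2; the other (6 states) tracks whether the input so far still matches the prefix `aacc`. Each combined state is a pair, one component from each; accept when both components accept. Minimizing collapses redundant product states.
A 7-state machine:
        a   b   c  
>  s0   s1  s2  s2 
   s1   s3  s2  s2 
   s2   s2  s2  s2 
   s3   s2  s2  s4 
   s4   s2  s2  s5 
   s5   s6  s6  s6 
 * s6   s5  s5  s5 
(> = start, * = accepting)

start=s0 accept=s6 s0-a->s1 s0-b->s2 s0-c->s2 s1-a->s3 s1-b->s2 s1-c->s2 s2-a->s2 s2-b->s2 s2-c->s2 s3-a->s2 s3-b->s2 s3-c->s4 s4-a->s2 s4-b->s2 s4-c->s5 s5-a->s6 s5-b->s6 s5-c->s6 s6-a->s5 s6-b->s5 s6-c->s5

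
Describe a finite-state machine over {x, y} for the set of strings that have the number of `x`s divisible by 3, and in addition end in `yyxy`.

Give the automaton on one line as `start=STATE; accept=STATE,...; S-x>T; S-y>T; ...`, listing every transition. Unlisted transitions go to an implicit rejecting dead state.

Build one automaton per condition and run them in lockstep. One (3 states) tracks the count of `x`s modulo 3; the other (5 states) tracks how much of the suffix `yyxy` has currently been matched. Each combined state is a pair, one component from each; accept when both components accept. After merging equivalent states the machine shrinks.
With 7 states:
       x  y 
>  A   B  A 
   B   C  B 
   C   A  D 
   D   A  E 
   E   F  E 
   F   B  G 
 * G   B  A 
(> = start, * = accepting)

start=A; accept=G; A-x>B; A-y>A; B-x>C; B-y>B; C-x>A; C-y>D; D-x>A; D-y>E; E-x>F; E-y>E; F-x>B; F-y>G; G-x>B; G-y>A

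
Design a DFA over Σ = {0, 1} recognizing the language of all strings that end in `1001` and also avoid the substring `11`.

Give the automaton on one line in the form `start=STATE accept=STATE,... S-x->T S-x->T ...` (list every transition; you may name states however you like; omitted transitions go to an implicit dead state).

start=A accept=F A-0->A A-1->B B-0->C B-1->D C-0->E C-1->B D-0->D D-1->D E-0->A E-1->F F-0->C F-1->D

Handle the two conditions separately and then intersect. One (5 states) tracks how much of the suffix `1001` has currently been matched; the other (3 states) tracks partial matches of the forbidden pattern `11`. Each combined state is a pair, one component from each; accept when both components accept. Equivalent product states are then merged.
With 6 states:
       0  1 
>  A   A  B 
   B   C  D 
   C   E  B 
   D   D  D 
   E   A  F 
 * F   C  D 
(> = start, * = accepting)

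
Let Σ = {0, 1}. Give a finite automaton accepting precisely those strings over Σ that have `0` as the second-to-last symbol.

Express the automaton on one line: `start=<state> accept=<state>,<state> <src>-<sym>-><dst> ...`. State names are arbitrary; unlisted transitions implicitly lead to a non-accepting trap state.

A DFA must remember the last 2 symbols (since which symbol is second-to-last isn't known until the input ends). Use one state per possible window of the last ≤2 symbols; accept from those whose window starts with `0`.
        0   1  
>  s0   s1  s2 
   s1   s3  s4 
   s2   s5  s6 
 * s3   s3  s4 
 * s4   s5  s6 
   s5   s3  s4 
   s6   s5  s6 
(> = start, * = accepting)

start=s0 accept=s3,s4 s0-0->s1 s0-1->s2 s1-0->s3 s1-1->s4 s2-0->s5 s2-1->s6 s3-0->s3 s3-1->s4 s4-0->s5 s4-1->s6 s5-0->s3 s5-1->s4 s6-0->s5 s6-1->s6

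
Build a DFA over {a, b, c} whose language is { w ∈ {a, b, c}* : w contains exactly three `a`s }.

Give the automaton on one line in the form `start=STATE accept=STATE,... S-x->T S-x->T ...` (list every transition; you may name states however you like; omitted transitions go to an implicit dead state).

start=S0 accept=S3 S0-a->S1 S0-b->S0 S0-c->S0 S1-a->S2 S1-b->S1 S1-c->S1 S2-a->S3 S2-b->S2 S2-c->S2 S3-a->S4 S3-b->S3 S3-c->S3 S4-a->S4 S4-b->S4 S4-c->S4

Count `a`s, saturating at 4: states S0 through S3 mean 0 through 3 `a`s seen; S4 means more than 3. Each `a` increments (capped at S4); other symbols loop. Accept from {S3}.
A 5-state machine:
        a   b   c  
>  S0   S1  S0  S0 
   S1   S2  S1  S1 
   S2   S3  S2  S2 
 * S3   S4  S3  S3 
   S4   S4  S4  S4 
(> = start, * = accepting)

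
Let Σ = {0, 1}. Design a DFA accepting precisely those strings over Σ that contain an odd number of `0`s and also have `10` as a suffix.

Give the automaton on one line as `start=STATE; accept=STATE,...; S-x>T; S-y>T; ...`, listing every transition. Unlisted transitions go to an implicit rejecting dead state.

Handle the two conditions separately and then intersect. One (2 states) tracks the count of `0`s modulo 2; the other (3 states) tracks how much of the suffix `10` has currently been matched. Each combined state is a pair, one component from each; accept when both components accept.
A 6-state machine:
        0   1  
>  s0   s1  s2 
   s1   s0  s3 
   s2   s4  s2 
   s3   s5  s3 
 * s4   s0  s3 
   s5   s1  s2 
(> = start, * = accepting)

start=s0; accept=s4; s0-0>s1; s0-1>s2; s1-0>s0; s1-1>s3; s2-0>s4; s2-1>s2; s3-0>s5; s3-1>s3; s4-0>s0; s4-1>s3; s5-0>s1; s5-1>s2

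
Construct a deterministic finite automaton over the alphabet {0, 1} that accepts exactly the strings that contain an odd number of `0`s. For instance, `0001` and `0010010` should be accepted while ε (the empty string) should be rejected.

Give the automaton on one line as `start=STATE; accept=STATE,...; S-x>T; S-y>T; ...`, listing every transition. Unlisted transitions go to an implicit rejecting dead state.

Keep the running count of `0`s modulo 2: each `0` advances along the cycle q0 → q1 → q0 while other symbols loop. Accept at q1.
With 2 states:
        0   1  
>  q0   q1  q0 
 * q1   q0  q1 
(> = start, * = accepting)

start=q0; accept=q1; q0-0>q1; q0-1>q0; q1-0>q0; q1-1>q1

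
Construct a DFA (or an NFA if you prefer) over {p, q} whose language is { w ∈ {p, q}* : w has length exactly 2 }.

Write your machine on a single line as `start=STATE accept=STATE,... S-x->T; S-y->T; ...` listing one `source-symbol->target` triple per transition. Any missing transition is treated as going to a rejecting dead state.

start=s0; accept=s2; s0-p->s1; s0-q->s1; s1-p->s2; s1-q->s2; s2-p->s3; s2-q->s3; s3-p->s3; s3-q->s3

We only need to distinguish lengths 0, 1, …, 2, and '>2'. Chain s0 → s1 → s2 → s3 on every symbol, with s3 looping. Accepting states: {s2}.
4 states suffice.
        p   q  
>  s0   s1  s1 
   s1   s2  s2 
 * s2   s3  s3 
   s3   s3  s3 
(> = start, * = accepting)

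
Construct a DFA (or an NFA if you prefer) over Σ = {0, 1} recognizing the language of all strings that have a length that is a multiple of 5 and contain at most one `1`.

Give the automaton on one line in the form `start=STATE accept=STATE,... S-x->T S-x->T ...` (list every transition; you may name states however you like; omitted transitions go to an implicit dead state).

Run two small machines in parallel and take their product. One (5 states) tracks the input length modulo 5; the other (3 states) tracks the count of `1`s, saturating at 2. Each combined state is a pair, one component from each; accept when both components accept. Minimizing collapses redundant product states.
11 states suffice.
          0    1  
>* S0     S1   S2 
   S1     S3   S4 
   S2     S4   S5 
   S3     S6   S7 
   S4     S7   S5 
   S5     S5   S5 
   S6     S8   S9 
   S7     S9   S5 
   S8     S0  S10 
   S9    S10   S5 
 * S10    S2   S5 
(> = start, * = accepting)

start=S0 accept=S0,S10 S0-0->S1 S0-1->S2 S1-0->S3 S1-1->S4 S2-0->S4 S2-1->S5 S3-0->S6 S3-1->S7 S4-0->S7 S4-1->S5 S5-0->S5 S5-1->S5 S6-0->S8 S6-1->S9 S7-0->S9 S7-1->S5 S8-0->S0 S8-1->S10 S9-0->S10 S9-1->S5 S10-0->S2 S10-1->S5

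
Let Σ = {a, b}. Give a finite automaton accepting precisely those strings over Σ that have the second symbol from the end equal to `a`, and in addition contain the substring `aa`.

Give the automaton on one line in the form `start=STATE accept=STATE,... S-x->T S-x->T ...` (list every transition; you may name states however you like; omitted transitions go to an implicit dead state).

start=q0 accept=q2,q3 q0-a->q1 q0-b->q0 q1-a->q2 q1-b->q0 q2-a->q2 q2-b->q3 q3-a->q4 q3-b->q5 q4-a->q2 q4-b->q3 q5-a->q4 q5-b->q5

Run two small machines in parallel and take their product. The first has 7 states tracking the last 2 symbols read; the second has 3 states tracking whether and how much of `aa` has been seen. A product state is a pair (one from each), accepting exactly when both do. Equivalent product states are then merged.
With 6 states:
        a   b  
>  q0   q1  q0 
   q1   q2  q0 
 * q2   q2  q3 
 * q3   q4  q5 
   q4   q2  q3 
   q5   q4  q5 
(> = start, * = accepting)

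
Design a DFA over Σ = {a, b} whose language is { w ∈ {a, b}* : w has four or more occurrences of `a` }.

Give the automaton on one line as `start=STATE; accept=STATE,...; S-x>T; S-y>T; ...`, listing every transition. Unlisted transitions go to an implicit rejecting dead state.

Count `a`s, saturating at 5: states q0 through q4 mean 0 through 4 `a`s seen; q5 means more than 4. Each `a` increments (capped at q5); other symbols loop. Accept from {q4, q5}.
        a   b  
>  q0   q1  q0 
   q1   q2  q1 
   q2   q3  q2 
   q3   q4  q3 
 * q4   q5  q4 
 * q5   q5  q5 
(> = start, * = accepting)

start=q0; accept=q4,q5; q0-a>q1; q0-b>q0; q1-a>q2; q1-b>q1; q2-a>q3; q2-b>q2; q3-a>q4; q3-b>q3; q4-a>q5; q4-b>q4; q5-a>q5; q5-b>q5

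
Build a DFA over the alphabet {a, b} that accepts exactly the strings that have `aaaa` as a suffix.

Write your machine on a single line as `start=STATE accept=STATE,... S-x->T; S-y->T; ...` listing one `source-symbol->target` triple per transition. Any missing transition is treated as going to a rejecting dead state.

Let each state record the length of the longest suffix of the input read so far that is also a prefix of `aaaa`. s1 means the last symbol is `a`; s2 means the last 2 symbols are `aa`; s3 means the last 3 symbols are `aaa`; s4 means the last 4 symbols are `aaaa`. Accept only at s4, where the string currently ends in `aaaa`.
A 5-state machine:
        a   b  
>  s0   s1  s0 
   s1   s2  s0 
   s2   s3  s0 
   s3   s4  s0 
 * s4   s4  s0 
(> = start, * = accepting)

start=s0; accept=s4; s0-a->s1; s0-b->s0; s1-a->s2; s1-b->s0; s2-a->s3; s2-b->s0; s3-a->s4; s3-b->s0; s4-a->s4; s4-b->s0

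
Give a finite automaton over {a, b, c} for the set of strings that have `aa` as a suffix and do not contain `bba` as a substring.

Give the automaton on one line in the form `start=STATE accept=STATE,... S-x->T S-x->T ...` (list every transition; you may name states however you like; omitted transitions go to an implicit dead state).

Handle the two conditions separately and then intersect. The first has 3 states tracking how much of the suffix `aa` has currently been matched; the second has 4 states tracking partial matches of the forbidden pattern `bba`. A product state is a pair (one from each), accepting exactly when both do.
An 8-state machine:
        a   b   c  
>  s0   s1  s2  s0 
   s1   s3  s2  s0 
   s2   s1  s4  s0 
 * s3   s3  s2  s0 
   s4   s5  s4  s0 
   s5   s6  s7  s7 
   s6   s6  s7  s7 
   s7   s5  s7  s7 
(> = start, * = accepting)

start=s0 accept=s3 s0-a->s1 s0-b->s2 s0-c->s0 s1-a->s3 s1-b->s2 s1-c->s0 s2-a->s1 s2-b->s4 s2-c->s0 s3-a->s3 s3-b->s2 s3-c->s0 s4-a->s5 s4-b->s4 s4-c->s0 s5-a->s6 s5-b->s7 s5-c->s7 s6-a->s6 s6-b->s7 s6-c->s7 s7-a->s5 s7-b->s7 s7-c->s7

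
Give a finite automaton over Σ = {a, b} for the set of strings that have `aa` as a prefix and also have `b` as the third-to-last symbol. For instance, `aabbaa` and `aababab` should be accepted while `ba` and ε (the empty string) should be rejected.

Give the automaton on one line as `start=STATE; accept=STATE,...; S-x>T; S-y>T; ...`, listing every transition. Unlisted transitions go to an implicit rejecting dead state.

start=S0; accept=S19,S20,S21,S22; S0-a>S1; S0-b>S2; S1-a>S3; S1-b>S4; S2-a>S5; S2-b>S6; S3-a>S7; S3-b>S8; S4-a>S9; S4-b>S10; S5-a>S11; S5-b>S12; S6-a>S13; S6-b>S14; S7-a>S7; S7-b>S8; S8-a>S15; S8-b>S16; S9-a>S11; S9-b>S12; S10-a>S13; S10-b>S14; S11-a>S17; S11-b>S18; S12-a>S9; S12-b>S10; S13-a>S11; S13-b>S12; S14-a>S13; S14-b>S14; S15-a>S19; S15-b>S20; S16-a>S21; S16-b>S22; S17-a>S17; S17-b>S18; S18-a>S9; S18-b>S10; S19-a>S7; S19-b>S8; S20-a>S15; S20-b>S16; S21-a>S19; S21-b>S20; S22-a>S21; S22-b>S22

Handle the two conditions separately and then intersect. The first has 4 states tracking whether the input so far still matches the prefix `aa`; the second has 15 states tracking the last 3 symbols read. A product state is a pair (one from each), accepting exactly when both do.
With 23 states:
          a    b  
>  S0     S1   S2 
   S1     S3   S4 
   S2     S5   S6 
   S3     S7   S8 
   S4     S9  S10 
   S5    S11  S12 
   S6    S13  S14 
   S7     S7   S8 
   S8    S15  S16 
   S9    S11  S12 
   S10   S13  S14 
   S11   S17  S18 
   S12    S9  S10 
   S13   S11  S12 
   S14   S13  S14 
   S15   S19  S20 
   S16   S21  S22 
   S17   S17  S18 
   S18    S9  S10 
 * S19    S7   S8 
 * S20   S15  S16 
 * S21   S19  S20 
 * S22   S21  S22 
(> = start, * = accepting)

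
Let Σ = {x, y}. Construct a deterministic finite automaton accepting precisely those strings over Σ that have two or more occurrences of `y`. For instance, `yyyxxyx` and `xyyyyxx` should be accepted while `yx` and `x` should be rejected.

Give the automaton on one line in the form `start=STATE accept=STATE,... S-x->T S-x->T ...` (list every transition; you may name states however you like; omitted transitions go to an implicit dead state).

start=S0 accept=S2,S3 S0-x->S0 S0-y->S1 S1-x->S1 S1-y->S2 S2-x->S2 S2-y->S3 S3-x->S3 S3-y->S3

Count `y`s, saturating at 3: states S0 through S2 mean 0 through 2 `y`s seen; S3 means more than 2. Each `y` increments (capped at S3); other symbols loop. Accept from {S2, S3}.
4 states suffice.
        x   y  
>  S0   S0  S1 
   S1   S1  S2 
 * S2   S2  S3 
 * S3   S3  S3 
(> = start, * = accepting)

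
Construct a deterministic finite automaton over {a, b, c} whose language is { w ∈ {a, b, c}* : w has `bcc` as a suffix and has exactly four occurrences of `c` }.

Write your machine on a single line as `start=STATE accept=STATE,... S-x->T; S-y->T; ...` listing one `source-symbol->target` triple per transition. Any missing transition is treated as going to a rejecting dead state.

start=s0; accept=s6; s0-a->s0; s0-b->s0; s0-c->s1; s1-a->s1; s1-b->s1; s1-c->s2; s2-a->s2; s2-b->s3; s2-c->s4; s3-a->s2; s3-b->s3; s3-c->s5; s4-a->s4; s4-b->s4; s4-c->s4; s5-a->s4; s5-b->s4; s5-c->s6; s6-a->s4; s6-b->s4; s6-c->s4

Run two small machines in parallel and take their product. The first has 4 states tracking how much of the suffix `bcc` has currently been matched; the second has 6 states tracking the count of `c`s, saturating at 5. A product state is a pair (one from each), accepting exactly when both do. Equivalent product states are then merged.
7 states suffice.
        a   b   c  
>  s0   s0  s0  s1 
   s1   s1  s1  s2 
   s2   s2  s3  s4 
   s3   s2  s3  s5 
   s4   s4  s4  s4 
   s5   s4  s4  s6 
 * s6   s4  s4  s4 
(> = start, * = accepting)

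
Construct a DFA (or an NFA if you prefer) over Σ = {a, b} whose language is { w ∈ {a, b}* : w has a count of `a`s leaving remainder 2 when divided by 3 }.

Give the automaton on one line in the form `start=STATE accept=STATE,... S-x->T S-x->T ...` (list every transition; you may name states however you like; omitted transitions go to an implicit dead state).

Keep the running count of `a`s modulo 3: each `a` advances along the cycle q0 → q1 → q2 → q0 while other symbols loop. Accept at q2.
With 3 states:
        a   b  
>  q0   q1  q0 
   q1   q2  q1 
 * q2   q0  q2 
(> = start, * = accepting)

start=q0 accept=q2 q0-a->q1 q0-b->q0 q1-a->q2 q1-b->q1 q2-a->q0 q2-b->q2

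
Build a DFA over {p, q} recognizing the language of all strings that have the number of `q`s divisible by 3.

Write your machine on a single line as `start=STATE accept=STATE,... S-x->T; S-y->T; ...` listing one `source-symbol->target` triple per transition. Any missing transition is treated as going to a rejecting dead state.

start=A; accept=A; A-p->A; A-q->B; B-p->B; B-q->C; C-p->C; C-q->A

The only thing that matters is how many `q`s have appeared, reduced mod 3. Use one state per residue: A for 0, …, C for 2. Reading `q` moves to the next residue; anything else stays put. A is accepting.
3 states suffice.
       p  q 
>* A   A  B 
   B   B  C 
   C   C  A 
(> = start, * = accepting)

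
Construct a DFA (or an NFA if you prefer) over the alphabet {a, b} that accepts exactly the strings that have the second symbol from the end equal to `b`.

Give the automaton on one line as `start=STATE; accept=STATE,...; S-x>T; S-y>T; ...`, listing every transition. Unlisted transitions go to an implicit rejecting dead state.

start=s0; accept=s5,s6; s0-a>s1; s0-b>s2; s1-a>s3; s1-b>s4; s2-a>s5; s2-b>s6; s3-a>s3; s3-b>s4; s4-a>s5; s4-b>s6; s5-a>s3; s5-b>s4; s6-a>s5; s6-b>s6

Because acceptance depends on a position counted from the end, the machine has to buffer the most recent 2 symbols. Make each state the string of the last up-to-2 symbols read; on input `x` shift the window left and append `x`. Accept when the buffered window has length 2 and begins with `b`.
A 7-state machine:
        a   b  
>  s0   s1  s2 
   s1   s3  s4 
   s2   s5  s6 
   s3   s3  s4 
   s4   s5  s6 
 * s5   s3  s4 
 * s6   s5  s6 
(> = start, * = accepting)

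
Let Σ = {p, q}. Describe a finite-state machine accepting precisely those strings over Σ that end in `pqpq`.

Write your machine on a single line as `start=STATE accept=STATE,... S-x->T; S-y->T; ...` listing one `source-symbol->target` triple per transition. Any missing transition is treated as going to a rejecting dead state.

Let each state record the length of the longest suffix of the input read so far that is also a prefix of `pqpq`. B means the last symbol is `p`; C means the last 2 symbols are `pq`; D means the last 3 symbols are `pqp`; E means the last 4 symbols are `pqpq`. Accept only at E, where the string currently ends in `pqpq`.
       p  q 
>  A   B  A 
   B   B  C 
   C   D  A 
   D   B  E 
 * E   D  A 
(> = start, * = accepting)

start=A; accept=E; A-p->B; A-q->A; B-p->B; B-q->C; C-p->D; C-q->A; D-p->B; D-q->E; E-p->D; E-q->A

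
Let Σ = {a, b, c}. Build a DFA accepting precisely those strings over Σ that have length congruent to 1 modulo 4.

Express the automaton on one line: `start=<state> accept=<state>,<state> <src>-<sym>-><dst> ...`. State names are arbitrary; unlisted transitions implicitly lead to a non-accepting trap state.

Count input length modulo 4: every symbol advances one step around the cycle q0 → q1 → q2 → q3 → q0. Accept at q1.
With 4 states:
        a   b   c  
>  q0   q1  q1  q1 
 * q1   q2  q2  q2 
   q2   q3  q3  q3 
   q3   q0  q0  q0 
(> = start, * = accepting)

start=q0 accept=q1 q0-a->q1 q0-b->q1 q0-c->q1 q1-a->q2 q1-b->q2 q1-c->q2 q2-a->q3 q2-b->q3 q2-c->q3 q3-a->q0 q3-b->q0 q3-c->q0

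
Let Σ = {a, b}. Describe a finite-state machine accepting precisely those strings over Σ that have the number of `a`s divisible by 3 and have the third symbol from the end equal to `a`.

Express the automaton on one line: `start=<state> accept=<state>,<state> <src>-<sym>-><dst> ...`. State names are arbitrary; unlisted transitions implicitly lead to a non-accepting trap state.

start=q0 accept=q4,q7,q8,q11 q0-a->q1 q0-b->q0 q1-a->q2 q1-b->q3 q2-a->q4 q2-b->q5 q3-a->q6 q3-b->q3 q4-a->q1 q4-b->q7 q5-a->q8 q5-b->q9 q6-a->q10 q6-b->q5 q7-a->q1 q7-b->q11 q8-a->q1 q8-b->q12 q9-a->q13 q9-b->q9 q10-a->q1 q10-b->q7 q11-a->q1 q11-b->q0 q12-a->q1 q12-b->q11 q13-a->q1 q13-b->q12

Run two small machines in parallel and take their product. The first has 3 states tracking the count of `a`s modulo 3; the second has 15 states tracking the last 3 symbols read. A product state is a pair (one from each), accepting exactly when both do. Equivalent product states are then merged.
          a    b  
>  q0     q1   q0 
   q1     q2   q3 
   q2     q4   q5 
   q3     q6   q3 
 * q4     q1   q7 
   q5     q8   q9 
   q6    q10   q5 
 * q7     q1  q11 
 * q8     q1  q12 
   q9    q13   q9 
   q10    q1   q7 
 * q11    q1   q0 
   q12    q1  q11 
   q13    q1  q12 
(> = start, * = accepting)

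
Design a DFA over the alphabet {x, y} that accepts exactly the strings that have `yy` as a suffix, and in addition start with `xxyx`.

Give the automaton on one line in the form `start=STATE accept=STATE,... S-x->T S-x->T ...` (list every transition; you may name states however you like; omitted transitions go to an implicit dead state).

Build one automaton per condition and run them in lockstep. The first has 3 states tracking how much of the suffix `yy` has currently been matched; the second has 6 states tracking whether the input so far still matches the prefix `xxyx`. A product state is a pair (one from each), accepting exactly when both do. After merging equivalent states the machine shrinks.
An 8-state machine:
       x  y 
>  A   B  C 
   B   D  C 
   C   C  C 
   D   C  E 
   E   F  C 
   F   F  G 
   G   F  H 
 * H   F  H 
(> = start, * = accepting)

start=A accept=H A-x->B A-y->C B-x->D B-y->C C-x->C C-y->C D-x->C D-y->E E-x->F E-y->C F-x->F F-y->G G-x->F G-y->H H-x->F H-y->H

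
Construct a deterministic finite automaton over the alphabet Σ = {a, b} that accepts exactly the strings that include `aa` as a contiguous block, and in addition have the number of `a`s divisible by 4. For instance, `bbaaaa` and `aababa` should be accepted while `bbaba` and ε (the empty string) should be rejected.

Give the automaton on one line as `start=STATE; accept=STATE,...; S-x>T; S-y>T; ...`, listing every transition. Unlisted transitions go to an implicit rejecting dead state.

Build one automaton per condition and run them in lockstep. The first has 3 states tracking whether and how much of `aa` has been seen; the second has 4 states tracking the count of `a`s modulo 4. A product state is a pair (one from each), accepting exactly when both do.
With 12 states:
          a    b  
>  S0     S1   S0 
   S1     S2   S3 
   S2     S4   S2 
   S3     S5   S3 
   S4     S6   S4 
   S5     S4   S7 
 * S6     S8   S6 
   S7     S9   S7 
   S8     S2   S8 
   S9     S6  S10 
   S10   S11  S10 
   S11    S8   S0 
(> = start, * = accepting)

start=S0; accept=S6; S0-a>S1; S0-b>S0; S1-a>S2; S1-b>S3; S2-a>S4; S2-b>S2; S3-a>S5; S3-b>S3; S4-a>S6; S4-b>S4; S5-a>S4; S5-b>S7; S6-a>S8; S6-b>S6; S7-a>S9; S7-b>S7; S8-a>S2; S8-b>S8; S9-a>S6; S9-b>S10; S10-a>S11; S10-b>S10; S11-a>S8; S11-b>S0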